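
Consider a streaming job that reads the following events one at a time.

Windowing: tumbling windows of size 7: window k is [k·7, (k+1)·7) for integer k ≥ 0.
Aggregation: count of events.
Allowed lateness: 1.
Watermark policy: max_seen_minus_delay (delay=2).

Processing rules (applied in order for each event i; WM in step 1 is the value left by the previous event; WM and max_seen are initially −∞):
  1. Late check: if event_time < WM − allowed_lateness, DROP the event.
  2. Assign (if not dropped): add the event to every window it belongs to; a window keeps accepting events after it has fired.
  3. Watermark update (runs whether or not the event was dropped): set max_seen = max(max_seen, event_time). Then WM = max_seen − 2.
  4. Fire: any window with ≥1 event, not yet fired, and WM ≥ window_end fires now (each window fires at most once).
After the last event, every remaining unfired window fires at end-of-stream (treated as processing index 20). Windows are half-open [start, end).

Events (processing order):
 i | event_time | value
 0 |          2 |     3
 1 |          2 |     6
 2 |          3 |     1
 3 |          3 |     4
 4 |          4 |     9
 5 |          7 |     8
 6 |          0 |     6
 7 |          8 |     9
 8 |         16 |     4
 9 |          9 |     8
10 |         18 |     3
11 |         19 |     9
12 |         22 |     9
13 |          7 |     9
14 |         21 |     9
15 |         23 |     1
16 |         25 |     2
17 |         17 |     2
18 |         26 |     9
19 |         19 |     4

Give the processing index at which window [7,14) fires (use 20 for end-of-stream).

8

i=0 t=2 v=3: → [0,7); WM=0
i=1 t=2 v=6: → [0,7); WM=0
i=2 t=3 v=1: → [0,7); WM=1
i=3 t=3 v=4: → [0,7); WM=1
i=4 t=4 v=9: → [0,7); WM=2
i=5 t=7 v=8: → [7,14); WM=5
i=6 t=0 v=6: DROP (t<5-1); WM=5
i=7 t=8 v=9: → [7,14); WM=6
i=8 t=16 v=4: → [14,21); WM=14; [0,7) fires=5 [7,14) fires=2
i=9 t=9 v=8: DROP (t<14-1); WM=14
i=10 t=18 v=3: → [14,21); WM=16
i=11 t=19 v=9: → [14,21); WM=17
i=12 t=22 v=9: → [21,28); WM=20
i=13 t=7 v=9: DROP (t<20-1); WM=20
i=14 t=21 v=9: → [21,28); WM=20
i=15 t=23 v=1: → [21,28); WM=21; [14,21) fires=3
i=16 t=25 v=2: → [21,28); WM=23
i=17 t=17 v=2: DROP (t<23-1); WM=23
i=18 t=26 v=9: → [21,28); WM=24
i=19 t=19 v=4: DROP (t<24-1); WM=24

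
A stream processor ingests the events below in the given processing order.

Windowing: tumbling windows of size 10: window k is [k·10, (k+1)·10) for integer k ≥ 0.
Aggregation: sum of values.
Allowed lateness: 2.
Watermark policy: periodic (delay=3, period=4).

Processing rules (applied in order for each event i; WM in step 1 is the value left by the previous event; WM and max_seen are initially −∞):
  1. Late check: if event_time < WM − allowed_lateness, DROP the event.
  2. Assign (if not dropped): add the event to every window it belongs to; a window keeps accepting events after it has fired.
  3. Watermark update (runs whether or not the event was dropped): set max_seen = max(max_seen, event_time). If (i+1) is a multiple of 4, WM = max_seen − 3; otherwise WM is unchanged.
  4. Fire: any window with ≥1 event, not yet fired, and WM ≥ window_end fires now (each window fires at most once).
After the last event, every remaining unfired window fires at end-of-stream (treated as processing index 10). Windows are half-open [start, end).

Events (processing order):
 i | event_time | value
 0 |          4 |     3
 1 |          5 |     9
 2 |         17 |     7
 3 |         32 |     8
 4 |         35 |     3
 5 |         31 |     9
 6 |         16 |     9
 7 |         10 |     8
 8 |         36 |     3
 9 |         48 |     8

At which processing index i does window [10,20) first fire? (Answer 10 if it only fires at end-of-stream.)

i=0 t=4 v=3: → [0,10); WM=−∞
i=1 t=5 v=9: → [0,10); WM=−∞
i=2 t=17 v=7: → [10,20); WM=−∞
i=3 t=32 v=8: → [30,40); WM=29; [0,10) fires=12 [10,20) fires=7
i=4 t=35 v=3: → [30,40); WM=29
i=5 t=31 v=9: → [30,40); WM=29
i=6 t=16 v=9: DROP (t<29-2); WM=29
i=7 t=10 v=8: DROP (t<29-2); WM=32
i=8 t=36 v=3: → [30,40); WM=32
i=9 t=48 v=8: → [40,50); WM=32

3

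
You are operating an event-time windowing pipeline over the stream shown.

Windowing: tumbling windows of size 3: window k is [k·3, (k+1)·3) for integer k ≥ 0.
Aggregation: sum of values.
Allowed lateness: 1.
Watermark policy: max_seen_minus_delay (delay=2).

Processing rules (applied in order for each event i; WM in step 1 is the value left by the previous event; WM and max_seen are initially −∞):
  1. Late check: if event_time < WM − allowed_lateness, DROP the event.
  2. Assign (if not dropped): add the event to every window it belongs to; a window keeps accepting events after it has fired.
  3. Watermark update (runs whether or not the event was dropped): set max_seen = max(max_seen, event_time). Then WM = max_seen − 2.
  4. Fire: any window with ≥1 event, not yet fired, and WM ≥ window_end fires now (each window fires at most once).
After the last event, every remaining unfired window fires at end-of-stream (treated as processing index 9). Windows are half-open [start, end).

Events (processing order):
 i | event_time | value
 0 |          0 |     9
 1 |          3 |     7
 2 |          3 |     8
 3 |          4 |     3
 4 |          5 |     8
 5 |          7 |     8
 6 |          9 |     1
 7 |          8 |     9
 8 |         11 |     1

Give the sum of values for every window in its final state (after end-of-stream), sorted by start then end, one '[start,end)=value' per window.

[0,3)=9 [3,6)=26 [6,9)=17 [9,12)=2

i=0 t=0 v=9: → [0,3); WM=-2
i=1 t=3 v=7: → [3,6); WM=1
i=2 t=3 v=8: → [3,6); WM=1
i=3 t=4 v=3: → [3,6); WM=2
i=4 t=5 v=8: → [3,6); WM=3; [0,3) fires=9
i=5 t=7 v=8: → [6,9); WM=5
i=6 t=9 v=1: → [9,12); WM=7; [3,6) fires=26
i=7 t=8 v=9: → [6,9); WM=7
i=8 t=11 v=1: → [9,12); WM=9; [6,9) fires=17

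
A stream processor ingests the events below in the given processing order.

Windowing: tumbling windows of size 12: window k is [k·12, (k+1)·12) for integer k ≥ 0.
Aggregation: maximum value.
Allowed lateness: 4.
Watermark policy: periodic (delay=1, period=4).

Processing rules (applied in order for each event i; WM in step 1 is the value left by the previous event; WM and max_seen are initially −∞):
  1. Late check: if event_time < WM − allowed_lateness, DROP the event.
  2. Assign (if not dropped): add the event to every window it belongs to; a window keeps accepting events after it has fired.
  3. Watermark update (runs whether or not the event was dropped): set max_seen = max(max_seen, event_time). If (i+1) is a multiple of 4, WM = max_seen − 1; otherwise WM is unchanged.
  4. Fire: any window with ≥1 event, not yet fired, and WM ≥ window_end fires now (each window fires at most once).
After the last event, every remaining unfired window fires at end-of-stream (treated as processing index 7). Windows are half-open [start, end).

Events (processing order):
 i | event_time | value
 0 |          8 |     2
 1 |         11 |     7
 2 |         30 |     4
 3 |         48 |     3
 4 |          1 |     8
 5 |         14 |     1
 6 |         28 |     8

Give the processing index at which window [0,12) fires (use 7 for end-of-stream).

i=0 t=8 v=2: → [0,12); WM=−∞
i=1 t=11 v=7: → [0,12); WM=−∞
i=2 t=30 v=4: → [24,36); WM=−∞
i=3 t=48 v=3: → [48,60); WM=47; [0,12) fires=7 [24,36) fires=4
i=4 t=1 v=8: DROP (t<47-4); WM=47
i=5 t=14 v=1: DROP (t<47-4); WM=47
i=6 t=28 v=8: DROP (t<47-4); WM=47

3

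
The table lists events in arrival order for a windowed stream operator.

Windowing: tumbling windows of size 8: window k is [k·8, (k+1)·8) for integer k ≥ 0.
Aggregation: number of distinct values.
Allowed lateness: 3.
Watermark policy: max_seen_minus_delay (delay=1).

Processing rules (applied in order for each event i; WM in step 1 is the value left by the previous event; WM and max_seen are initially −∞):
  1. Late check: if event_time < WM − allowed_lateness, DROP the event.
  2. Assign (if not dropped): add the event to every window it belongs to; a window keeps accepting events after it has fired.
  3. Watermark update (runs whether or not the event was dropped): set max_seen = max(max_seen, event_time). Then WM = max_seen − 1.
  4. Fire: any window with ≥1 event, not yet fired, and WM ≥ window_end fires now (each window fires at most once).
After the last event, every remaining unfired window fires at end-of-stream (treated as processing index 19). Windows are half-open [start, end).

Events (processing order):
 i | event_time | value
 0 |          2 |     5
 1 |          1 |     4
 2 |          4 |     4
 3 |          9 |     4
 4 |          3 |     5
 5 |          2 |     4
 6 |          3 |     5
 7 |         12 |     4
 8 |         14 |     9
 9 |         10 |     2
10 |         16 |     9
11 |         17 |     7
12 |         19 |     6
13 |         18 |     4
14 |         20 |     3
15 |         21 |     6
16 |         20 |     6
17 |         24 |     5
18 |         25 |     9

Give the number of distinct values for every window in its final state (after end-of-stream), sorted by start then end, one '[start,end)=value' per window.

i=0 t=2 v=5: → [0,8); WM=1
i=1 t=1 v=4: → [0,8); WM=1
i=2 t=4 v=4: → [0,8); WM=3
i=3 t=9 v=4: → [8,16); WM=8; [0,8) fires=2
i=4 t=3 v=5: DROP (t<8-3); WM=8
i=5 t=2 v=4: DROP (t<8-3); WM=8
i=6 t=3 v=5: DROP (t<8-3); WM=8
i=7 t=12 v=4: → [8,16); WM=11
i=8 t=14 v=9: → [8,16); WM=13
i=9 t=10 v=2: → [8,16); WM=13
i=10 t=16 v=9: → [16,24); WM=15
i=11 t=17 v=7: → [16,24); WM=16; [8,16) fires=3
i=12 t=19 v=6: → [16,24); WM=18
i=13 t=18 v=4: → [16,24); WM=18
i=14 t=20 v=3: → [16,24); WM=19
i=15 t=21 v=6: → [16,24); WM=20
i=16 t=20 v=6: → [16,24); WM=20
i=17 t=24 v=5: → [24,32); WM=23
i=18 t=25 v=9: → [24,32); WM=24; [16,24) fires=5

[0,8)=2 [8,16)=3 [16,24)=5 [24,32)=2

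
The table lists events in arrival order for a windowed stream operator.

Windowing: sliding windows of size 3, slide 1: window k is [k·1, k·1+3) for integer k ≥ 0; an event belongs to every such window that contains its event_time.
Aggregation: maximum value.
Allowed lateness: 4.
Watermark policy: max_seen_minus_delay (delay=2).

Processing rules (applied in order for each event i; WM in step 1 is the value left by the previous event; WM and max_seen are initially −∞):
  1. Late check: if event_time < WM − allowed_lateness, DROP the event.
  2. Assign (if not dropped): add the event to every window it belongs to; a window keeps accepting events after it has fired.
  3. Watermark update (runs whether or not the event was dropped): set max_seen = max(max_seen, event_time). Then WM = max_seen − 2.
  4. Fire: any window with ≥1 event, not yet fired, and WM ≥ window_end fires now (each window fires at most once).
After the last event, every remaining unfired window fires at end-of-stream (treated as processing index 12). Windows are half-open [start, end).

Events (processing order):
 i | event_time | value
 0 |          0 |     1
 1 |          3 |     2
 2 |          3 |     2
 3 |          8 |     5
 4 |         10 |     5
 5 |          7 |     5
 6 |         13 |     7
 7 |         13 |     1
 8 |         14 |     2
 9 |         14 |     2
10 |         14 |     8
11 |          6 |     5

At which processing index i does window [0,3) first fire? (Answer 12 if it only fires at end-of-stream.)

i=0 t=0 v=1: → [0,3); WM=-2
i=1 t=3 v=2: → [3,6),[2,5),[1,4); WM=1
i=2 t=3 v=2: → [3,6),[2,5),[1,4); WM=1
i=3 t=8 v=5: → [8,11),[7,10),[6,9); WM=6; [0,3) fires=1 [1,4) fires=2 [2,5) fires=2 [3,6) fires=2
i=4 t=10 v=5: → [10,13),[9,12),[8,11); WM=8
i=5 t=7 v=5: → [7,10),[6,9),[5,8); WM=8; [5,8) fires=5
i=6 t=13 v=7: → [13,16),[12,15),[11,14); WM=11; [6,9) fires=5 [7,10) fires=5 [8,11) fires=5
i=7 t=13 v=1: → [13,16),[12,15),[11,14); WM=11
i=8 t=14 v=2: → [14,17),[13,16),[12,15); WM=12; [9,12) fires=5
i=9 t=14 v=2: → [14,17),[13,16),[12,15); WM=12
i=10 t=14 v=8: → [14,17),[13,16),[12,15); WM=12
i=11 t=6 v=5: DROP (t<12-4); WM=12

3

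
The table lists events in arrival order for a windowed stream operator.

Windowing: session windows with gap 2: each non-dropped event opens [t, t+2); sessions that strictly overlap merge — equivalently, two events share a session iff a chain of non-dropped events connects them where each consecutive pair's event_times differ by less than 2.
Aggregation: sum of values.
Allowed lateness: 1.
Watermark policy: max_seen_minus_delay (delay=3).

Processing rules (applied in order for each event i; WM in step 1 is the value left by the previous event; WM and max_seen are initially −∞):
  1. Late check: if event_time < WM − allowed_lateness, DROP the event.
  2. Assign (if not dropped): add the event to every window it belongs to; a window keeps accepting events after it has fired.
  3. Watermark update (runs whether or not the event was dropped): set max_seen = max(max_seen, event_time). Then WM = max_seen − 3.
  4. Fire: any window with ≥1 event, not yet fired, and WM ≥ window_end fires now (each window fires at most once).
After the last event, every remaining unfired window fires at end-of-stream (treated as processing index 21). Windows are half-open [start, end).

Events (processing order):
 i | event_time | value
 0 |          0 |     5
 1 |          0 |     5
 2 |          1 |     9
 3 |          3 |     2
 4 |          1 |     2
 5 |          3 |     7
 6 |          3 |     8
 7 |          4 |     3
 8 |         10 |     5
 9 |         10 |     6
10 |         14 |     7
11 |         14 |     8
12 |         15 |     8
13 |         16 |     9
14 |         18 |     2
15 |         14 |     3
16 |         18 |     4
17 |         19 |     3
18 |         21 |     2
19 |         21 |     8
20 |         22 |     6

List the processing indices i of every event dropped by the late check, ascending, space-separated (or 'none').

none

i=0 t=0 v=5: → [0,2); WM=-3
i=1 t=0 v=5: → [0,2); WM=-3
i=2 t=1 v=9: → [0,3); WM=-2
i=3 t=3 v=2: → [3,5); WM=0
i=4 t=1 v=2: → [0,3); WM=0
i=5 t=3 v=7: → [3,5); WM=0
i=6 t=3 v=8: → [3,5); WM=0
i=7 t=4 v=3: → [3,6); WM=1
i=8 t=10 v=5: → [10,12); WM=7
i=9 t=10 v=6: → [10,12); WM=7
i=10 t=14 v=7: → [14,16); WM=11
i=11 t=14 v=8: → [14,16); WM=11
i=12 t=15 v=8: → [14,17); WM=12
i=13 t=16 v=9: → [14,18); WM=13
i=14 t=18 v=2: → [18,20); WM=15
i=15 t=14 v=3: → [14,18); WM=15
i=16 t=18 v=4: → [18,20); WM=15
i=17 t=19 v=3: → [18,21); WM=16
i=18 t=21 v=2: → [21,23); WM=18
i=19 t=21 v=8: → [21,23); WM=18
i=20 t=22 v=6: → [21,24); WM=19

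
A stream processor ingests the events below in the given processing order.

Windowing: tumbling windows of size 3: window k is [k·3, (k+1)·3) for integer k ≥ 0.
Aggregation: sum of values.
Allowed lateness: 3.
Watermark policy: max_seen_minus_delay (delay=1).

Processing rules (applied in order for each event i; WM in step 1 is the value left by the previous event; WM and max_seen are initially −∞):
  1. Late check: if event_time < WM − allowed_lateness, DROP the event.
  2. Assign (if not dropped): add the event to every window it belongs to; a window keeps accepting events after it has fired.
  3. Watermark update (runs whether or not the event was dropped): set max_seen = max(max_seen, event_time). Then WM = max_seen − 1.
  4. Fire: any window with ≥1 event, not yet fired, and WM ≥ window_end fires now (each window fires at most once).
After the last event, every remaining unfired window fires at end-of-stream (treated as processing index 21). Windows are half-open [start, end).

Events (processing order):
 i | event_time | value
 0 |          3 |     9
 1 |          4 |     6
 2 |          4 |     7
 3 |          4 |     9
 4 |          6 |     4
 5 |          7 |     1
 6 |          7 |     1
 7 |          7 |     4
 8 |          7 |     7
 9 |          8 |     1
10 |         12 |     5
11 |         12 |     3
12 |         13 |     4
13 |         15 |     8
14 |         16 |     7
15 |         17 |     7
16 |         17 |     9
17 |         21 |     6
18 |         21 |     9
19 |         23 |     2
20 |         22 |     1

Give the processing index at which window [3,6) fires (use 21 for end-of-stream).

i=0 t=3 v=9: → [3,6); WM=2
i=1 t=4 v=6: → [3,6); WM=3
i=2 t=4 v=7: → [3,6); WM=3
i=3 t=4 v=9: → [3,6); WM=3
i=4 t=6 v=4: → [6,9); WM=5
i=5 t=7 v=1: → [6,9); WM=6; [3,6) fires=31
i=6 t=7 v=1: → [6,9); WM=6
i=7 t=7 v=4: → [6,9); WM=6
i=8 t=7 v=7: → [6,9); WM=6
i=9 t=8 v=1: → [6,9); WM=7
i=10 t=12 v=5: → [12,15); WM=11; [6,9) fires=18
i=11 t=12 v=3: → [12,15); WM=11
i=12 t=13 v=4: → [12,15); WM=12
i=13 t=15 v=8: → [15,18); WM=14
i=14 t=16 v=7: → [15,18); WM=15; [12,15) fires=12
i=15 t=17 v=7: → [15,18); WM=16
i=16 t=17 v=9: → [15,18); WM=16
i=17 t=21 v=6: → [21,24); WM=20; [15,18) fires=31
i=18 t=21 v=9: → [21,24); WM=20
i=19 t=23 v=2: → [21,24); WM=22
i=20 t=22 v=1: → [21,24); WM=22

5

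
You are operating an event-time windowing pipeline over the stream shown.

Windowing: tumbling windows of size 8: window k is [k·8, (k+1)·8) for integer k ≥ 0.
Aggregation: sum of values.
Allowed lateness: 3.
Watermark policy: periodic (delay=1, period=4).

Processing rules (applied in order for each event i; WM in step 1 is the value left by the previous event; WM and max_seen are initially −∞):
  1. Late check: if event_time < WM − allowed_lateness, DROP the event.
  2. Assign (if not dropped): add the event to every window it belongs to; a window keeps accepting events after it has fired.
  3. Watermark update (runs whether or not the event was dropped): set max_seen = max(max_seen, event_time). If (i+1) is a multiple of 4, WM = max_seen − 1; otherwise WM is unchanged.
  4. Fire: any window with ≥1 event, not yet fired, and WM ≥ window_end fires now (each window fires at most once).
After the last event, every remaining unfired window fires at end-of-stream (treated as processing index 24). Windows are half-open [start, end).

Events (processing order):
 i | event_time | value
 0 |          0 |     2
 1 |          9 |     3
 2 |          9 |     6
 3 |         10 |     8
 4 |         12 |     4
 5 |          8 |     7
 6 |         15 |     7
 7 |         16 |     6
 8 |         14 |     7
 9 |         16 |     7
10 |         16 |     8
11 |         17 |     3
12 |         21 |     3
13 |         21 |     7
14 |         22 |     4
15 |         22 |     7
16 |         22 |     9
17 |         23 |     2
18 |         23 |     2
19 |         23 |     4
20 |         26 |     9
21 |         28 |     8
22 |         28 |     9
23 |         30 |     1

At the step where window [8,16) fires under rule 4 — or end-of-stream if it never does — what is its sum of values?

42

i=0 t=0 v=2: → [0,8); WM=−∞
i=1 t=9 v=3: → [8,16); WM=−∞
i=2 t=9 v=6: → [8,16); WM=−∞
i=3 t=10 v=8: → [8,16); WM=9; [0,8) fires=2
i=4 t=12 v=4: → [8,16); WM=9
i=5 t=8 v=7: → [8,16); WM=9
i=6 t=15 v=7: → [8,16); WM=9
i=7 t=16 v=6: → [16,24); WM=15
i=8 t=14 v=7: → [8,16); WM=15
i=9 t=16 v=7: → [16,24); WM=15
i=10 t=16 v=8: → [16,24); WM=15
i=11 t=17 v=3: → [16,24); WM=16; [8,16) fires=42
i=12 t=21 v=3: → [16,24); WM=16
i=13 t=21 v=7: → [16,24); WM=16
i=14 t=22 v=4: → [16,24); WM=16
i=15 t=22 v=7: → [16,24); WM=21
i=16 t=22 v=9: → [16,24); WM=21
i=17 t=23 v=2: → [16,24); WM=21
i=18 t=23 v=2: → [16,24); WM=21
i=19 t=23 v=4: → [16,24); WM=22
i=20 t=26 v=9: → [24,32); WM=22
i=21 t=28 v=8: → [24,32); WM=22
i=22 t=28 v=9: → [24,32); WM=22
i=23 t=30 v=1: → [24,32); WM=29; [16,24) fires=62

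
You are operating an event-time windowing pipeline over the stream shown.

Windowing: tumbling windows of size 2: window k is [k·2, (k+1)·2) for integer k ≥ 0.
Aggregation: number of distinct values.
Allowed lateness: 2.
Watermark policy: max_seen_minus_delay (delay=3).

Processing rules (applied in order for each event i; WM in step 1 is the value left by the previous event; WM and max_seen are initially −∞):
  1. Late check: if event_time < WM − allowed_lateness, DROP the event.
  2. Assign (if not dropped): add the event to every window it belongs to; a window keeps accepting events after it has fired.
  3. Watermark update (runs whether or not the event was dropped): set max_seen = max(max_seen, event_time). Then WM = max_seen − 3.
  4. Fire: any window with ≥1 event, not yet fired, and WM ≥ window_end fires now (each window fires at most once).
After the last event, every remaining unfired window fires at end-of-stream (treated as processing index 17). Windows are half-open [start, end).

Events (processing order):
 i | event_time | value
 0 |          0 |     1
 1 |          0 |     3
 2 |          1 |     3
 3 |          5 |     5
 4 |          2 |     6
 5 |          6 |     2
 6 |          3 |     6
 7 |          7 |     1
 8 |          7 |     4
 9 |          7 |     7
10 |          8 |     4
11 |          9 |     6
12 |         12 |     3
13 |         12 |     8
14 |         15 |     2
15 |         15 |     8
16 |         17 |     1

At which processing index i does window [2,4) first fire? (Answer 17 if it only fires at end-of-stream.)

7

i=0 t=0 v=1: → [0,2); WM=-3
i=1 t=0 v=3: → [0,2); WM=-3
i=2 t=1 v=3: → [0,2); WM=-2
i=3 t=5 v=5: → [4,6); WM=2; [0,2) fires=2
i=4 t=2 v=6: → [2,4); WM=2
i=5 t=6 v=2: → [6,8); WM=3
i=6 t=3 v=6: → [2,4); WM=3
i=7 t=7 v=1: → [6,8); WM=4; [2,4) fires=1
i=8 t=7 v=4: → [6,8); WM=4
i=9 t=7 v=7: → [6,8); WM=4
i=10 t=8 v=4: → [8,10); WM=5
i=11 t=9 v=6: → [8,10); WM=6; [4,6) fires=1
i=12 t=12 v=3: → [12,14); WM=9; [6,8) fires=4
i=13 t=12 v=8: → [12,14); WM=9
i=14 t=15 v=2: → [14,16); WM=12; [8,10) fires=2
i=15 t=15 v=8: → [14,16); WM=12
i=16 t=17 v=1: → [16,18); WM=14; [12,14) fires=2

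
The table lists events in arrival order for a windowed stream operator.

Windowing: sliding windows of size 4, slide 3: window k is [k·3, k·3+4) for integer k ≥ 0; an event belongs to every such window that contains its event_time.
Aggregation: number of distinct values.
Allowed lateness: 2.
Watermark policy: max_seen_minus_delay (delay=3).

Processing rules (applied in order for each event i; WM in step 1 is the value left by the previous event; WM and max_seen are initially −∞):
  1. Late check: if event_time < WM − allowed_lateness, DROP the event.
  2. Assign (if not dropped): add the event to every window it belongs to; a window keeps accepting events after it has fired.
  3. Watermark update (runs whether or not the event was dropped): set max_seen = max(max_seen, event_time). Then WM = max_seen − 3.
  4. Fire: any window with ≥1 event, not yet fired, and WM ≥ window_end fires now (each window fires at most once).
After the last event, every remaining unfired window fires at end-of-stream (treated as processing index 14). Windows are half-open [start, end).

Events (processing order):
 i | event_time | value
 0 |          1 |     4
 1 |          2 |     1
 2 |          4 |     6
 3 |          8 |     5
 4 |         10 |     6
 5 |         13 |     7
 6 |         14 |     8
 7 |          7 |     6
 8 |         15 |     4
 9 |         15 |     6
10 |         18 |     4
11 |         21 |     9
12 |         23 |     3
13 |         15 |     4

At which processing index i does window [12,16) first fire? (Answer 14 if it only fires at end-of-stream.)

11

i=0 t=1 v=4: → [0,4); WM=-2
i=1 t=2 v=1: → [0,4); WM=-1
i=2 t=4 v=6: → [3,7); WM=1
i=3 t=8 v=5: → [6,10); WM=5; [0,4) fires=2
i=4 t=10 v=6: → [9,13); WM=7; [3,7) fires=1
i=5 t=13 v=7: → [12,16); WM=10; [6,10) fires=1
i=6 t=14 v=8: → [12,16); WM=11
i=7 t=7 v=6: DROP (t<11-2); WM=11
i=8 t=15 v=4: → [15,19),[12,16); WM=12
i=9 t=15 v=6: → [15,19),[12,16); WM=12
i=10 t=18 v=4: → [18,22),[15,19); WM=15; [9,13) fires=1
i=11 t=21 v=9: → [21,25),[18,22); WM=18; [12,16) fires=4
i=12 t=23 v=3: → [21,25); WM=20; [15,19) fires=2
i=13 t=15 v=4: DROP (t<20-2); WM=20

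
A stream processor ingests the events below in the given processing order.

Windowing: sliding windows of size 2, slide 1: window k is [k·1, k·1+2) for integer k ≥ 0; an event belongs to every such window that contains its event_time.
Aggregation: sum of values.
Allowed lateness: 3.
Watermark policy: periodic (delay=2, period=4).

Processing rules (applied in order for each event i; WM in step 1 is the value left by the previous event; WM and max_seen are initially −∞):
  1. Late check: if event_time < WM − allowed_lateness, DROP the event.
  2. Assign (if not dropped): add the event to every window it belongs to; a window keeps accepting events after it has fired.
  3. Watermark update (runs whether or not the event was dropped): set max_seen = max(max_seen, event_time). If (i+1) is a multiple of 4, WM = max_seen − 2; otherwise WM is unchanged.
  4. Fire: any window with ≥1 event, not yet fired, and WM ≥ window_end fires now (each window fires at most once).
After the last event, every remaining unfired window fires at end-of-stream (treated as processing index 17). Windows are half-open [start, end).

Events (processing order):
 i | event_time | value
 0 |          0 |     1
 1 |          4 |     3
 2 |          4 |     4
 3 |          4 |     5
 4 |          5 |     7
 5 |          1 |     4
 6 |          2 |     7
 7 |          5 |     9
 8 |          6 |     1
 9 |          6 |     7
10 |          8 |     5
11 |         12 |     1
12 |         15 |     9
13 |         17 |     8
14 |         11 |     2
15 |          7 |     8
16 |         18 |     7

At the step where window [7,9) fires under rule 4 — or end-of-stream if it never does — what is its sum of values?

i=0 t=0 v=1: → [0,2); WM=−∞
i=1 t=4 v=3: → [4,6),[3,5); WM=−∞
i=2 t=4 v=4: → [4,6),[3,5); WM=−∞
i=3 t=4 v=5: → [4,6),[3,5); WM=2; [0,2) fires=1
i=4 t=5 v=7: → [5,7),[4,6); WM=2
i=5 t=1 v=4: → [1,3),[0,2); WM=2
i=6 t=2 v=7: → [2,4),[1,3); WM=2
i=7 t=5 v=9: → [5,7),[4,6); WM=3; [1,3) fires=11
i=8 t=6 v=1: → [6,8),[5,7); WM=3
i=9 t=6 v=7: → [6,8),[5,7); WM=3
i=10 t=8 v=5: → [8,10),[7,9); WM=3
i=11 t=12 v=1: → [12,14),[11,13); WM=10; [2,4) fires=7 [3,5) fires=12 [4,6) fires=28 [5,7) fires=24 [6,8) fires=8 [7,9) fires=5 [8,10) fires=5
i=12 t=15 v=9: → [15,17),[14,16); WM=10
i=13 t=17 v=8: → [17,19),[16,18); WM=10
i=14 t=11 v=2: → [11,13),[10,12); WM=10
i=15 t=7 v=8: → [7,9),[6,8); WM=15; [10,12) fires=2 [11,13) fires=3 [12,14) fires=1
i=16 t=18 v=7: → [18,20),[17,19); WM=15

5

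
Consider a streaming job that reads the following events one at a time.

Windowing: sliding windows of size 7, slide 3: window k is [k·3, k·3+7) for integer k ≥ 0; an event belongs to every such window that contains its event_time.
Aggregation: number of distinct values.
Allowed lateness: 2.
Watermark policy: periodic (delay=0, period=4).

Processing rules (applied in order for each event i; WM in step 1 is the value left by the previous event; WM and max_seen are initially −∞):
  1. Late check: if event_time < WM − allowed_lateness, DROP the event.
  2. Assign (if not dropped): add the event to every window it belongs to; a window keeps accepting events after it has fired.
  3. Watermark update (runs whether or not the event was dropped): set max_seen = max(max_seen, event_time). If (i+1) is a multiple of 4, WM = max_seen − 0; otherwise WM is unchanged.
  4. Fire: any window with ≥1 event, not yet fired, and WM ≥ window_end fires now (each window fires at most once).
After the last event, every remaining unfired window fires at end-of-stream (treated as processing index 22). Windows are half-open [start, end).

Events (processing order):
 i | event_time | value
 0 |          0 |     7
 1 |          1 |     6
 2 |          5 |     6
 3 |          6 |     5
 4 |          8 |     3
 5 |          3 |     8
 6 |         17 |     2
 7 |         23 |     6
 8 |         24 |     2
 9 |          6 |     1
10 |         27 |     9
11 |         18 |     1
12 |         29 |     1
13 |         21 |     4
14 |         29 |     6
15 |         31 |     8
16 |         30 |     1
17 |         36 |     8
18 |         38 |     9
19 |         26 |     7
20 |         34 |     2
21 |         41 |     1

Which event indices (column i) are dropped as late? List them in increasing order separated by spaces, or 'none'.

5 9 11 13 19 20

i=0 t=0 v=7: → [0,7); WM=−∞
i=1 t=1 v=6: → [0,7); WM=−∞
i=2 t=5 v=6: → [3,10),[0,7); WM=−∞
i=3 t=6 v=5: → [6,13),[3,10),[0,7); WM=6
i=4 t=8 v=3: → [6,13),[3,10); WM=6
i=5 t=3 v=8: DROP (t<6-2); WM=6
i=6 t=17 v=2: → [15,22),[12,19); WM=6
i=7 t=23 v=6: → [21,28),[18,25); WM=23; [0,7) fires=3 [3,10) fires=3 [6,13) fires=2 [12,19) fires=1 [15,22) fires=1
i=8 t=24 v=2: → [24,31),[21,28),[18,25); WM=23
i=9 t=6 v=1: DROP (t<23-2); WM=23
i=10 t=27 v=9: → [27,34),[24,31),[21,28); WM=23
i=11 t=18 v=1: DROP (t<23-2); WM=27; [18,25) fires=2
i=12 t=29 v=1: → [27,34),[24,31); WM=27
i=13 t=21 v=4: DROP (t<27-2); WM=27
i=14 t=29 v=6: → [27,34),[24,31); WM=27
i=15 t=31 v=8: → [30,37),[27,34); WM=31; [21,28) fires=3 [24,31) fires=4
i=16 t=30 v=1: → [30,37),[27,34),[24,31); WM=31
i=17 t=36 v=8: → [36,43),[33,40),[30,37); WM=31
i=18 t=38 v=9: → [36,43),[33,40); WM=31
i=19 t=26 v=7: DROP (t<31-2); WM=38; [27,34) fires=4 [30,37) fires=2
i=20 t=34 v=2: DROP (t<38-2); WM=38
i=21 t=41 v=1: → [39,46),[36,43); WM=38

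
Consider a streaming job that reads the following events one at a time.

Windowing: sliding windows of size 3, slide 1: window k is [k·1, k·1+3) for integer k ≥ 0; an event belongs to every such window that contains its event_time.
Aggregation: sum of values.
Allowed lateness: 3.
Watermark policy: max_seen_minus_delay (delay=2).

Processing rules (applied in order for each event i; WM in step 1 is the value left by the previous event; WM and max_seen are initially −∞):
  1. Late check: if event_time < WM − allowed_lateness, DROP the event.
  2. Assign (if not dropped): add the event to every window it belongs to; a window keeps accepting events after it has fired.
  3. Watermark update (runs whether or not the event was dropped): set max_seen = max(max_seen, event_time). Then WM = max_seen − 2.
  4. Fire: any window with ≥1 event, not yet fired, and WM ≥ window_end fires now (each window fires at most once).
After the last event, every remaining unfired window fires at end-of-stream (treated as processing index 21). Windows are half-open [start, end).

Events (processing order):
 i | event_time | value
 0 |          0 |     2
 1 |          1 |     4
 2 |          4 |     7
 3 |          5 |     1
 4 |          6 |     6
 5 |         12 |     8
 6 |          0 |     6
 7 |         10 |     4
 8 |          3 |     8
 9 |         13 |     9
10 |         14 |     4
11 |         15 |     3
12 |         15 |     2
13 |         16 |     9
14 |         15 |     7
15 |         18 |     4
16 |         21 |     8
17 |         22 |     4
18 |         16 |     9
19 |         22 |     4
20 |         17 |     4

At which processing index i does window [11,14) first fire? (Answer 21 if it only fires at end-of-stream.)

i=0 t=0 v=2: → [0,3); WM=-2
i=1 t=1 v=4: → [1,4),[0,3); WM=-1
i=2 t=4 v=7: → [4,7),[3,6),[2,5); WM=2
i=3 t=5 v=1: → [5,8),[4,7),[3,6); WM=3; [0,3) fires=6
i=4 t=6 v=6: → [6,9),[5,8),[4,7); WM=4; [1,4) fires=4
i=5 t=12 v=8: → [12,15),[11,14),[10,13); WM=10; [2,5) fires=7 [3,6) fires=8 [4,7) fires=14 [5,8) fires=7 [6,9) fires=6
i=6 t=0 v=6: DROP (t<10-3); WM=10
i=7 t=10 v=4: → [10,13),[9,12),[8,11); WM=10
i=8 t=3 v=8: DROP (t<10-3); WM=10
i=9 t=13 v=9: → [13,16),[12,15),[11,14); WM=11; [8,11) fires=4
i=10 t=14 v=4: → [14,17),[13,16),[12,15); WM=12; [9,12) fires=4
i=11 t=15 v=3: → [15,18),[14,17),[13,16); WM=13; [10,13) fires=12
i=12 t=15 v=2: → [15,18),[14,17),[13,16); WM=13
i=13 t=16 v=9: → [16,19),[15,18),[14,17); WM=14; [11,14) fires=17
i=14 t=15 v=7: → [15,18),[14,17),[13,16); WM=14
i=15 t=18 v=4: → [18,21),[17,20),[16,19); WM=16; [12,15) fires=21 [13,16) fires=25
i=16 t=21 v=8: → [21,24),[20,23),[19,22); WM=19; [14,17) fires=25 [15,18) fires=21 [16,19) fires=13
i=17 t=22 v=4: → [22,25),[21,24),[20,23); WM=20; [17,20) fires=4
i=18 t=16 v=9: DROP (t<20-3); WM=20
i=19 t=22 v=4: → [22,25),[21,24),[20,23); WM=20
i=20 t=17 v=4: → [17,20),[16,19),[15,18); WM=20

13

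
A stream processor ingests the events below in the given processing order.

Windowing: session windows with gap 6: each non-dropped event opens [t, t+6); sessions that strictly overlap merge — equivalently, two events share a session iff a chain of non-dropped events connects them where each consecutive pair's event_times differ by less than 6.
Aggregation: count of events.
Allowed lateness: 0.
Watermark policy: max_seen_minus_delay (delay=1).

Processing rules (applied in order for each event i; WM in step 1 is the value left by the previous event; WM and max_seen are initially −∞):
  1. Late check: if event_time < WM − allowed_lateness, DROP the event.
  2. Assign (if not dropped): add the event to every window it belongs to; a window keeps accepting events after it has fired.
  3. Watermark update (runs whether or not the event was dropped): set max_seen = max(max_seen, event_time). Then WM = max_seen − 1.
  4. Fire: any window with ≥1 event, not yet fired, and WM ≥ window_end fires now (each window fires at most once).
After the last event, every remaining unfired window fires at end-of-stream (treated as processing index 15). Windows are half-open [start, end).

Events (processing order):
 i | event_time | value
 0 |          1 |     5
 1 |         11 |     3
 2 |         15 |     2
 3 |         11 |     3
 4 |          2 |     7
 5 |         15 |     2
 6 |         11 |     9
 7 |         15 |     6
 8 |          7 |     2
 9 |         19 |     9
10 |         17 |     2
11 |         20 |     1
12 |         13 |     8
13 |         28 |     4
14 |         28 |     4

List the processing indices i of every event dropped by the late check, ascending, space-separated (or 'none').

i=0 t=1 v=5: → [1,7); WM=0
i=1 t=11 v=3: → [11,17); WM=10
i=2 t=15 v=2: → [11,21); WM=14
i=3 t=11 v=3: DROP (t<14-0); WM=14
i=4 t=2 v=7: DROP (t<14-0); WM=14
i=5 t=15 v=2: → [11,21); WM=14
i=6 t=11 v=9: DROP (t<14-0); WM=14
i=7 t=15 v=6: → [11,21); WM=14
i=8 t=7 v=2: DROP (t<14-0); WM=14
i=9 t=19 v=9: → [11,25); WM=18
i=10 t=17 v=2: DROP (t<18-0); WM=18
i=11 t=20 v=1: → [11,26); WM=19
i=12 t=13 v=8: DROP (t<19-0); WM=19
i=13 t=28 v=4: → [28,34); WM=27
i=14 t=28 v=4: → [28,34); WM=27

3 4 6 8 10 12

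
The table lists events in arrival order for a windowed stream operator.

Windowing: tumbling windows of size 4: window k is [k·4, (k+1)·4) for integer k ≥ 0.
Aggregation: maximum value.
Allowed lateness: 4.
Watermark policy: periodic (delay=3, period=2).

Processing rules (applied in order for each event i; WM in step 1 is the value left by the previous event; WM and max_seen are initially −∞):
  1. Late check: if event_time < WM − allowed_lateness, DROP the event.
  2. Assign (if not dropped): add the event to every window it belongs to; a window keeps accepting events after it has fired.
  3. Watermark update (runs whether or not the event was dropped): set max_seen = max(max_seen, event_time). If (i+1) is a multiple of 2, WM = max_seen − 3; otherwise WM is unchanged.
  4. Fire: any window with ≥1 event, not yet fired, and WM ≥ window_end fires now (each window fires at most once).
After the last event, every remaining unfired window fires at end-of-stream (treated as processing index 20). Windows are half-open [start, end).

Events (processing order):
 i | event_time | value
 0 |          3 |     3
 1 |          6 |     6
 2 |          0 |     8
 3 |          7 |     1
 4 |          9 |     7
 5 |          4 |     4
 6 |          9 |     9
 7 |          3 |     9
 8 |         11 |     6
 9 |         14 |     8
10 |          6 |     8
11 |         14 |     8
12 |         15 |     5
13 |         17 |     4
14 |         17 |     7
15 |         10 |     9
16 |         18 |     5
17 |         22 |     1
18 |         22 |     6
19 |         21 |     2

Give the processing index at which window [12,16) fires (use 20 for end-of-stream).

i=0 t=3 v=3: → [0,4); WM=−∞
i=1 t=6 v=6: → [4,8); WM=3
i=2 t=0 v=8: → [0,4); WM=3
i=3 t=7 v=1: → [4,8); WM=4; [0,4) fires=8
i=4 t=9 v=7: → [8,12); WM=4
i=5 t=4 v=4: → [4,8); WM=6
i=6 t=9 v=9: → [8,12); WM=6
i=7 t=3 v=9: → [0,4); WM=6
i=8 t=11 v=6: → [8,12); WM=6
i=9 t=14 v=8: → [12,16); WM=11; [4,8) fires=6
i=10 t=6 v=8: DROP (t<11-4); WM=11
i=11 t=14 v=8: → [12,16); WM=11
i=12 t=15 v=5: → [12,16); WM=11
i=13 t=17 v=4: → [16,20); WM=14; [8,12) fires=9
i=14 t=17 v=7: → [16,20); WM=14
i=15 t=10 v=9: → [8,12); WM=14
i=16 t=18 v=5: → [16,20); WM=14
i=17 t=22 v=1: → [20,24); WM=19; [12,16) fires=8
i=18 t=22 v=6: → [20,24); WM=19
i=19 t=21 v=2: → [20,24); WM=19

17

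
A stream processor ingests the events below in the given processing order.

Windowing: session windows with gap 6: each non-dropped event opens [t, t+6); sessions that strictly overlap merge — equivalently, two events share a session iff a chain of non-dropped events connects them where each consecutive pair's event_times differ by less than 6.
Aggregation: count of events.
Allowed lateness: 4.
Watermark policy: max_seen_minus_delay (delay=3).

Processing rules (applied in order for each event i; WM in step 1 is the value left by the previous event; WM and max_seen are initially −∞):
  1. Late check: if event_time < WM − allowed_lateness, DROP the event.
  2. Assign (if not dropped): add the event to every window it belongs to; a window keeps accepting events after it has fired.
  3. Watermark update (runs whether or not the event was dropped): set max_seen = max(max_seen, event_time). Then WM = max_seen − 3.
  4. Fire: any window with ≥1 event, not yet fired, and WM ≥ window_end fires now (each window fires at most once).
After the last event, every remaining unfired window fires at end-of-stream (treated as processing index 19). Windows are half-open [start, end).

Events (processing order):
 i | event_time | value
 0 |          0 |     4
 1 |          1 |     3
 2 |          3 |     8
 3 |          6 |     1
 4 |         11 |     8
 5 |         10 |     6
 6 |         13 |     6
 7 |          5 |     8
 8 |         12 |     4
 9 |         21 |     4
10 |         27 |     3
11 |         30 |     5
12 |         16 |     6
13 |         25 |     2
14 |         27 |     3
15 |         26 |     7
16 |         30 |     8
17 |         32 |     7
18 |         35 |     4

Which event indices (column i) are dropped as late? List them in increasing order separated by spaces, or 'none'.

i=0 t=0 v=4: → [0,6); WM=-3
i=1 t=1 v=3: → [0,7); WM=-2
i=2 t=3 v=8: → [0,9); WM=0
i=3 t=6 v=1: → [0,12); WM=3
i=4 t=11 v=8: → [0,17); WM=8
i=5 t=10 v=6: → [0,17); WM=8
i=6 t=13 v=6: → [0,19); WM=10
i=7 t=5 v=8: DROP (t<10-4); WM=10
i=8 t=12 v=4: → [0,19); WM=10
i=9 t=21 v=4: → [21,27); WM=18
i=10 t=27 v=3: → [27,33); WM=24
i=11 t=30 v=5: → [27,36); WM=27
i=12 t=16 v=6: DROP (t<27-4); WM=27
i=13 t=25 v=2: → [21,36); WM=27
i=14 t=27 v=3: → [21,36); WM=27
i=15 t=26 v=7: → [21,36); WM=27
i=16 t=30 v=8: → [21,36); WM=27
i=17 t=32 v=7: → [21,38); WM=29
i=18 t=35 v=4: → [21,41); WM=32

7 12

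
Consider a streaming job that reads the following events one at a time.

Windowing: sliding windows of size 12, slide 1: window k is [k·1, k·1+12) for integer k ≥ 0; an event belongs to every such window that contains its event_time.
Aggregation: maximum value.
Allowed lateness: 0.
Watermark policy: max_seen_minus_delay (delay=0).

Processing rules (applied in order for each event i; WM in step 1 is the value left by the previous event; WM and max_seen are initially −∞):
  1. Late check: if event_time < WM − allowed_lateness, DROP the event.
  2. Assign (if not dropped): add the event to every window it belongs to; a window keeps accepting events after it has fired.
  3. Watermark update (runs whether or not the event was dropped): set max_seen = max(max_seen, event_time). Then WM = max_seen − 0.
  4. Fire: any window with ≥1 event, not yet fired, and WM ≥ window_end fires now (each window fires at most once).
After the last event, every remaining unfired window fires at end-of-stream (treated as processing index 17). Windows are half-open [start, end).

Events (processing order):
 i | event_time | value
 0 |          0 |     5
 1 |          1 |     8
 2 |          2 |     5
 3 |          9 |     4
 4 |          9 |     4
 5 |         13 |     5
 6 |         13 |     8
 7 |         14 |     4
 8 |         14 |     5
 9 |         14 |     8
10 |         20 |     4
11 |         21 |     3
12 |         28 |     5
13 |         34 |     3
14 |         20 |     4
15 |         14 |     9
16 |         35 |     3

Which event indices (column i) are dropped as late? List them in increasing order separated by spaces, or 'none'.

14 15

i=0 t=0 v=5: → [0,12); WM=0
i=1 t=1 v=8: → [1,13),[0,12); WM=1
i=2 t=2 v=5: → [2,14),[1,13),[0,12); WM=2
i=3 t=9 v=4: → [9,21),[8,20),[7,19),[6,18),[5,17),[4,16),[3,15),[2,14),[1,13),[0,12); WM=9
i=4 t=9 v=4: → [9,21),[8,20),[7,19),[6,18),[5,17),[4,16),[3,15),[2,14),[1,13),[0,12); WM=9
i=5 t=13 v=5: → [13,25),[12,24),[11,23),[10,22),[9,21),[8,20),[7,19),[6,18),[5,17),[4,16),[3,15),[2,14); WM=13; [0,12) fires=8 [1,13) fires=8
i=6 t=13 v=8: → [13,25),[12,24),[11,23),[10,22),[9,21),[8,20),[7,19),[6,18),[5,17),[4,16),[3,15),[2,14); WM=13
i=7 t=14 v=4: → [14,26),[13,25),[12,24),[11,23),[10,22),[9,21),[8,20),[7,19),[6,18),[5,17),[4,16),[3,15); WM=14; [2,14) fires=8
i=8 t=14 v=5: → [14,26),[13,25),[12,24),[11,23),[10,22),[9,21),[8,20),[7,19),[6,18),[5,17),[4,16),[3,15); WM=14
i=9 t=14 v=8: → [14,26),[13,25),[12,24),[11,23),[10,22),[9,21),[8,20),[7,19),[6,18),[5,17),[4,16),[3,15); WM=14
i=10 t=20 v=4: → [20,32),[19,31),[18,30),[17,29),[16,28),[15,27),[14,26),[13,25),[12,24),[11,23),[10,22),[9,21); WM=20; [3,15) fires=8 [4,16) fires=8 [5,17) fires=8 [6,18) fires=8 [7,19) fires=8 [8,20) fires=8
i=11 t=21 v=3: → [21,33),[20,32),[19,31),[18,30),[17,29),[16,28),[15,27),[14,26),[13,25),[12,24),[11,23),[10,22); WM=21; [9,21) fires=8
i=12 t=28 v=5: → [28,40),[27,39),[26,38),[25,37),[24,36),[23,35),[22,34),[21,33),[20,32),[19,31),[18,30),[17,29); WM=28; [10,22) fires=8 [11,23) fires=8 [12,24) fires=8 [13,25) fires=8 [14,26) fires=8 [15,27) fires=4 [16,28) fires=4
i=13 t=34 v=3: → [34,46),[33,45),[32,44),[31,43),[30,42),[29,41),[28,40),[27,39),[26,38),[25,37),[24,36),[23,35); WM=34; [17,29) fires=5 [18,30) fires=5 [19,31) fires=5 [20,32) fires=5 [21,33) fires=5 [22,34) fires=5
i=14 t=20 v=4: DROP (t<34-0); WM=34
i=15 t=14 v=9: DROP (t<34-0); WM=34
i=16 t=35 v=3: → [35,47),[34,46),[33,45),[32,44),[31,43),[30,42),[29,41),[28,40),[27,39),[26,38),[25,37),[24,36); WM=35; [23,35) fires=5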